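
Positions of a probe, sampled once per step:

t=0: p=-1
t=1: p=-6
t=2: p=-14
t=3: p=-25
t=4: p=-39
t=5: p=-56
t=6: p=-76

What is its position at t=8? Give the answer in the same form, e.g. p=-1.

p=-125

Taking differences between consecutive positions: -5, -8, -11, -14, -17, -20. These grow by -3 each step.
step 7: -76 − 23 → p=-99
step 8: -99 − 26 → p=-125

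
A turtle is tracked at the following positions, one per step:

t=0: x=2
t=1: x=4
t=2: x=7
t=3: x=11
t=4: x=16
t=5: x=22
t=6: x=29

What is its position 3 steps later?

Taking differences between consecutive positions: +2, +3, +4, +5, +6, +7. These grow by +1 each step.
step 7: 29 + 8 → x=37
step 8: 37 + 9 → x=46
step 9: 46 + 10 → x=56

x=56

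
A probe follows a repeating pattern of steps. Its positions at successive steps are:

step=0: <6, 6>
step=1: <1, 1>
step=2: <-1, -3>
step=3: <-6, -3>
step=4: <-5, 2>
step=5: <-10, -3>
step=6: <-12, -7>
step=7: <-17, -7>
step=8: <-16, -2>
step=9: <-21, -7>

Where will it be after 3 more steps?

Differencing gives <-5, -5>, <-2, -4>, <-5, +0>, <+1, +5>, <-5, -5>, <-2, -4>, <-5, +0>, <+1, +5>, <-5, -5>. This is the pattern <-5, -5>, <-2, -4>, <-5, +0>, <+1, +5> repeated.
step 10: apply <-2, -4> → <-23, -11>
step 11: apply <-5, +0> → <-28, -11>
step 12: apply <+1, +5> → <-27, -6>

<-27, -6>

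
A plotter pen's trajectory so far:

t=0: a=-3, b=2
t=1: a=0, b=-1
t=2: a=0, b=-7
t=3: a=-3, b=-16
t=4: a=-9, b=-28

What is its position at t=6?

Successive displacements: (+3,-3), (+0,-6), (-3,-9), (-6,-12) — each changes by (-3,-3).
step 5: a=-9, b=-28 + (-9,-15) → a=-18, b=-43
step 6: a=-18, b=-43 + (-12,-18) → a=-30, b=-61

a=-30, b=-61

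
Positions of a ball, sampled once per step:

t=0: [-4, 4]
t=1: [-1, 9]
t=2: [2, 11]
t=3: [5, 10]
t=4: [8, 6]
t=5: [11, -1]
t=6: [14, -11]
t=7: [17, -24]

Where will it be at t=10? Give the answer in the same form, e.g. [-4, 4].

[26, -81]

First differences are [+3, +5], [+3, +2], [+3, -1], [+3, -4], [+3, -7], [+3, -10], [+3, -13]; their common second difference is [+0, -3] (constant acceleration).
step 8: [17, -24] + [+3, -16] → [20, -40]
step 9: [20, -40] + [+3, -19] → [23, -59]
step 10: [23, -59] + [+3, -22] → [26, -81]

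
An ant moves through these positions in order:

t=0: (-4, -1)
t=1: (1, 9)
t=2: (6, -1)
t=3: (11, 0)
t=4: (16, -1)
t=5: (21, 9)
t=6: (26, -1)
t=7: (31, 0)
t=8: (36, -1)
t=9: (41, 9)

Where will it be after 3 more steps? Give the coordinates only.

First: linear, +5 per step → 56 at step 12.
Second: cycles through -1, 9, -1, 0 every 4 steps. Step 12 lands at position 0 of the cycle → -1.

(56, -1)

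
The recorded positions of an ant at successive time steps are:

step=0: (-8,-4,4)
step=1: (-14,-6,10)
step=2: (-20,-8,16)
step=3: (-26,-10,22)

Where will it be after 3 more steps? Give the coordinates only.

Constant displacement of (-6,-2,+6) per step.
step 4: (-26,-10,22) + (-6,-2,+6) → (-32,-12,28)
step 5: (-32,-12,28) + (-6,-2,+6) → (-38,-14,34)
step 6: (-38,-14,34) + (-6,-2,+6) → (-44,-16,40)

(-44,-16,40)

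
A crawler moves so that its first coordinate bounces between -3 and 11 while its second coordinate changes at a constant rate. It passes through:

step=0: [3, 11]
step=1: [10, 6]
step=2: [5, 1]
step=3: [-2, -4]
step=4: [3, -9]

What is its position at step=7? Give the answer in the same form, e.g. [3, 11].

[-2, -24]

The first coordinate travels 7 per step and bounces off the walls at -3 and 11.
  step 5: 3 → 10
  step 6: 10 → 5
  step 7: 5 → -2
The second coordinate changes by -5 each step: at step 7 it is -24.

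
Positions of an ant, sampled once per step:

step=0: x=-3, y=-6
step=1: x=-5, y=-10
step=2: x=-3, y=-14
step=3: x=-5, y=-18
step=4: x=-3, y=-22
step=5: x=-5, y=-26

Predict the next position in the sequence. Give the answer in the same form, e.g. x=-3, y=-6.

The x coordinate repeats the cycle [-3, -5] with period 2; step 6 mod 2 = 0, giving -3.
The y coordinate changes by -4 each step, so at step 6 it is -6 + 6·(-4) = -30.

x=-3, y=-30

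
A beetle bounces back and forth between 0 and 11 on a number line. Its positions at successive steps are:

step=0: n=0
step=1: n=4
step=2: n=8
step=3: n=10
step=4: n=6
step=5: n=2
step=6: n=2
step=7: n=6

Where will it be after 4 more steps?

n=0

The value reflects between 0 and 11, moving 4 per step.
  step 8: 6 → 10
  step 9: 10 → 8
  step 10: 8 → 4
  step 11: 4 → 0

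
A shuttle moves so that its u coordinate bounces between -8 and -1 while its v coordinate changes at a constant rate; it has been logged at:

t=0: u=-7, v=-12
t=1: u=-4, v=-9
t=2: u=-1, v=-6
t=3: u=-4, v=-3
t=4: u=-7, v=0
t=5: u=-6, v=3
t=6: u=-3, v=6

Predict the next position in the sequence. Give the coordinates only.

The u coordinate travels 3 per step and bounces off the walls at -8 and -1.
  step 7: -3 → -2
The v coordinate changes by +3 each step: at step 7 it is 9.

u=-2, v=9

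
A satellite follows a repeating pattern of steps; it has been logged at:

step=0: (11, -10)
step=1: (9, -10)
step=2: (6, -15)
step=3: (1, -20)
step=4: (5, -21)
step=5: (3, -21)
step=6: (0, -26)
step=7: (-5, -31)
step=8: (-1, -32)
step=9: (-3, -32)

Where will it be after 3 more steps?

The moves between consecutive positions are (-2, +0), (-3, -5), (-5, -5), (+4, -1), (-2, +0), (-3, -5), (-5, -5), (+4, -1), (-2, +0); they repeat the 4-cycle [(-2, +0), (-3, -5), (-5, -5), (+4, -1)].
step 10: apply (-3, -5) → (-6, -37)
step 11: apply (-5, -5) → (-11, -42)
step 12: apply (+4, -1) → (-7, -43)

(-7, -43)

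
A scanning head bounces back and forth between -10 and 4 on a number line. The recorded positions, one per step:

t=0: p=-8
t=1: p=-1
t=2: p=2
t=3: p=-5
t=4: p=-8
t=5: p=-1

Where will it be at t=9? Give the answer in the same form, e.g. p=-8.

The value reflects between -10 and 4, moving 7 per step.
  step 6: -1 → 2
  step 7: 2 → -5
  step 8: -5 → -8
  step 9: -8 → -1

p=-1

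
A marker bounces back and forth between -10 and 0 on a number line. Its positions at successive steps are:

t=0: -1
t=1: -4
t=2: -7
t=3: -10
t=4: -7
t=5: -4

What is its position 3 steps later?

The value travels 3 per step and bounces off the walls at -10 and 0.
  step 6: -4 → -1
  step 7: -1 → -2
  step 8: -2 → -5

-5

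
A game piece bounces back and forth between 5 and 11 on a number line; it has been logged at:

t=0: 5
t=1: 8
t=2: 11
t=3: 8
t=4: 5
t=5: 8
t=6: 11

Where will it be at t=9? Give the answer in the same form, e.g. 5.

The value travels 3 per step and bounces off the walls at 5 and 11.
  step 7: 11 → 8
  step 8: 8 → 5
  step 9: 5 → 8

8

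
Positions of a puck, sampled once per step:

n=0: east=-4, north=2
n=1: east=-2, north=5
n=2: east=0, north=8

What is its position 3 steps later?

east=6, north=17

Each step adds (+2,+3) to the position.
step 3: east=0, north=8 + (+2,+3) → east=2, north=11
step 4: east=2, north=11 + (+2,+3) → east=4, north=14
step 5: east=4, north=14 + (+2,+3) → east=6, north=17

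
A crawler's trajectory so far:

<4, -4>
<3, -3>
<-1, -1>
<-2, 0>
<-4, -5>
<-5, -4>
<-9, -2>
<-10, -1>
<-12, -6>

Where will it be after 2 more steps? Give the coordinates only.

<-17, -3>

The moves between consecutive positions are <-1, +1>, <-4, +2>, <-1, +1>, <-2, -5>, <-1, +1>, <-4, +2>, <-1, +1>, <-2, -5>; they repeat the 4-cycle [<-1, +1>, <-4, +2>, <-1, +1>, <-2, -5>].
step 9: apply <-1, +1> → <-13, -5>
step 10: apply <-4, +2> → <-17, -3>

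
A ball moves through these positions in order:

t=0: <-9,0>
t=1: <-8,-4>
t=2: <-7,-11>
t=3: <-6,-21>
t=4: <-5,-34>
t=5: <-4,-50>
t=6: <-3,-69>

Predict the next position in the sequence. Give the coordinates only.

First differences are <+1,-4>, <+1,-7>, <+1,-10>, <+1,-13>, <+1,-16>, <+1,-19>; their common second difference is <+0,-3> (constant acceleration).
step 7: <-3,-69> + <+1,-22> → <-2,-91>

<-2,-91>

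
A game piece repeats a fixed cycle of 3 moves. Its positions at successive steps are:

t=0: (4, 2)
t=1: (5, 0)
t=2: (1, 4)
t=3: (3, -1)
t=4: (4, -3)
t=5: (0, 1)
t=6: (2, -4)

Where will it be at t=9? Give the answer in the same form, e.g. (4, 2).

Differencing gives (+1, -2), (-4, +4), (+2, -5), (+1, -2), (-4, +4), (+2, -5). This is the pattern (+1, -2), (-4, +4), (+2, -5) repeated.
step 7: apply (+1, -2) → (3, -6)
step 8: apply (-4, +4) → (-1, -2)
step 9: apply (+2, -5) → (1, -7)

(1, -7)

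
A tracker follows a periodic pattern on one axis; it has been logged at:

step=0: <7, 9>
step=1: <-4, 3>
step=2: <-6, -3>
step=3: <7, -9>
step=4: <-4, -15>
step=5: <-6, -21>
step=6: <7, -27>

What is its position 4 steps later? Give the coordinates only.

The first coordinate repeats the cycle [7, -4, -6] with period 3; step 10 mod 3 = 1, giving -4.
The second coordinate changes by -6 each step, so at step 10 it is 9 + 10·(-6) = -51.

<-4, -51>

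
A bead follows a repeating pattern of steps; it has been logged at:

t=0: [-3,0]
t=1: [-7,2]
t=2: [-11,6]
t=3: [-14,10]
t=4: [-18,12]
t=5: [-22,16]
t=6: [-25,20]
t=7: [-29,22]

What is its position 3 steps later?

[-40,32]

Differencing gives [-4,+2], [-4,+4], [-3,+4], [-4,+2], [-4,+4], [-3,+4], [-4,+2]. This is the pattern [-4,+2], [-4,+4], [-3,+4] repeated.
step 8: apply [-4,+4] → [-33,26]
step 9: apply [-3,+4] → [-36,30]
step 10: apply [-4,+2] → [-40,32]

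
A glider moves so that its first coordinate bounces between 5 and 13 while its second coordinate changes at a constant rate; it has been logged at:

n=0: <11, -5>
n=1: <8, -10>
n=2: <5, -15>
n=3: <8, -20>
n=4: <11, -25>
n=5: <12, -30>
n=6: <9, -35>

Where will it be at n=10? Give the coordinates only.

The first coordinate travels 3 per step and bounces off the walls at 5 and 13.
  step 7: 9 → 6
  step 8: 6 → 7
  step 9: 7 → 10
  step 10: 10 → 13
The second coordinate changes by -5 each step: at step 10 it is -55.

<13, -55>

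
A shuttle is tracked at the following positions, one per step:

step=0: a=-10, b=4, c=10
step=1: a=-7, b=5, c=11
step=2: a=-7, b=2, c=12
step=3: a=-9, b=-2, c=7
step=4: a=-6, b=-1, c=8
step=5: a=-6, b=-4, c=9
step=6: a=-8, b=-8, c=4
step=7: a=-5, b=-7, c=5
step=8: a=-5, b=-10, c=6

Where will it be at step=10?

a=-4, b=-13, c=2

Differencing gives (+3,+1,+1), (+0,-3,+1), (-2,-4,-5), (+3,+1,+1), (+0,-3,+1), (-2,-4,-5), (+3,+1,+1), (+0,-3,+1). This is the pattern (+3,+1,+1), (+0,-3,+1), (-2,-4,-5) repeated.
step 9: apply (-2,-4,-5) → a=-7, b=-14, c=1
step 10: apply (+3,+1,+1) → a=-4, b=-13, c=2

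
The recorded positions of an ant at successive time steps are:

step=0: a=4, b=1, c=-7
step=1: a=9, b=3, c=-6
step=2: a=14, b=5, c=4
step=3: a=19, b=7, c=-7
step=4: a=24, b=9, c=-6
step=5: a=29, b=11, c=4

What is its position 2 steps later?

The a coordinate changes by +5 each step, so at step 7 it is 4 + 7·(5) = 39.
The b coordinate changes by +2 each step, so at step 7 it is 1 + 7·(2) = 15.
The c coordinate repeats the cycle [-7, -6, 4] with period 3; step 7 mod 3 = 1, giving -6.

a=39, b=15, c=-6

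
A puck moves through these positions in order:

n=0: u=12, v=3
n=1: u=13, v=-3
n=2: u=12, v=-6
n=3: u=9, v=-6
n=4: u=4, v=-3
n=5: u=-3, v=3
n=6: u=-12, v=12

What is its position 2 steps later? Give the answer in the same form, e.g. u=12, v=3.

u=-36, v=39

Taking differences between consecutive positions: (+1,-6), (-1,-3), (-3,+0), (-5,+3), (-7,+6), (-9,+9). These grow by (-2,+3) each step.
step 7: u=-12, v=12 + (-11,+12) → u=-23, v=24
step 8: u=-23, v=24 + (-13,+15) → u=-36, v=39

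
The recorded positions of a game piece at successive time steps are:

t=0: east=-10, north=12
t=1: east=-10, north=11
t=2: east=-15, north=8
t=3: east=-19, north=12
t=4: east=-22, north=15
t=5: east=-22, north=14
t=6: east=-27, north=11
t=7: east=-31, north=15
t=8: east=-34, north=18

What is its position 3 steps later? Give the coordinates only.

Step-to-step displacements: (+0, -1), (-5, -3), (-4, +4), (-3, +3), (+0, -1), (-5, -3), (-4, +4), (-3, +3) — a repeating cycle of length 4.
step 9: apply (+0, -1) → east=-34, north=17
step 10: apply (-5, -3) → east=-39, north=14
step 11: apply (-4, +4) → east=-43, north=18

east=-43, north=18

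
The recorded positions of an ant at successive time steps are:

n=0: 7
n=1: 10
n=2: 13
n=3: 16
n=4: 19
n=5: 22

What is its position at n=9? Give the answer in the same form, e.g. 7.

Constant displacement of +3 per step.
step 6: 22 + 3 → 25
step 7: 25 + 3 → 28
step 8: 28 + 3 → 31
step 9: 31 + 3 → 34

34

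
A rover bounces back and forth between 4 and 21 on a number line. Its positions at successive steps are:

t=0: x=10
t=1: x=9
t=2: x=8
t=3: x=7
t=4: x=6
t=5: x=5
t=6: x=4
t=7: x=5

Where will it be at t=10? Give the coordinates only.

The value travels 1 per step and bounces off the walls at 4 and 21.
  step 8: 5 → 6
  step 9: 6 → 7
  step 10: 7 → 8

x=8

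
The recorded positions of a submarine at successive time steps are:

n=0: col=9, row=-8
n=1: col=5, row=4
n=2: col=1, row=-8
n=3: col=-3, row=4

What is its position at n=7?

col=-19, row=4

Col: linear, -4 per step → -19 at step 7.
Row: cycles through -8, 4 every 2 steps. Step 7 lands at position 1 of the cycle → 4.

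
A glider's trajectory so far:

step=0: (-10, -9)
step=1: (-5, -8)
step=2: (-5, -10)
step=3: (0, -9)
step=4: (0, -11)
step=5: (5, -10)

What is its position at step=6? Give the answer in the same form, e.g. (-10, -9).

The moves between consecutive positions are (+5, +1), (+0, -2), (+5, +1), (+0, -2), (+5, +1); they repeat the 2-cycle [(+5, +1), (+0, -2)].
step 6: apply (+0, -2) → (5, -12)

(5, -12)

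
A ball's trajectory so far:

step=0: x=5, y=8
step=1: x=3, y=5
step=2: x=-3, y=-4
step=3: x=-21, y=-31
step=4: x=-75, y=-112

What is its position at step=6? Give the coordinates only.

The jumps are (-2,-3), (-6,-9), (-18,-27), (-54,-81) — a geometric progression with ratio 3.
step 5: x=-75, y=-112 + (-162,-243) → x=-237, y=-355
step 6: x=-237, y=-355 + (-486,-729) → x=-723, y=-1084

x=-723, y=-1084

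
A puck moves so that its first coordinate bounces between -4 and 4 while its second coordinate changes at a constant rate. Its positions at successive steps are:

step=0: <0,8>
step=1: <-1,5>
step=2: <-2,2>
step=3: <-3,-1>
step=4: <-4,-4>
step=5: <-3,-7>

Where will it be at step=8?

The first coordinate travels 1 per step and bounces off the walls at -4 and 4.
  step 6: -3 → -2
  step 7: -2 → -1
  step 8: -1 → 0
The second coordinate changes by -3 each step: at step 8 it is -16.

<0,-16>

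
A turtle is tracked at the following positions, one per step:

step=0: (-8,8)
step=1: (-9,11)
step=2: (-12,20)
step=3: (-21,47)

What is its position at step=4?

Step-to-step displacements: (-1,+3), (-3,+9), (-9,+27); each is 3× the previous.
step 4: (-21,47) + (-27,+81) → (-48,128)

(-48,128)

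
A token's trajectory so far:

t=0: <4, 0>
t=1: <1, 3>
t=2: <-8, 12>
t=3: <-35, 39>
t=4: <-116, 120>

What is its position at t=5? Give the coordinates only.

The jumps are <-3, +3>, <-9, +9>, <-27, +27>, <-81, +81> — a geometric progression with ratio 3.
step 5: <-116, 120> + <-243, +243> → <-359, 363>

<-359, 363>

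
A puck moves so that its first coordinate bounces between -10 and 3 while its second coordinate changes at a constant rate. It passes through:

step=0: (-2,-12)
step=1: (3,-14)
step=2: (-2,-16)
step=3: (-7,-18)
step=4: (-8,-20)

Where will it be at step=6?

(2,-24)

The first coordinate reflects between -10 and 3, moving 5 per step.
  step 5: -8 → -3
  step 6: -3 → 2
The second coordinate changes by -2 each step: at step 6 it is -24.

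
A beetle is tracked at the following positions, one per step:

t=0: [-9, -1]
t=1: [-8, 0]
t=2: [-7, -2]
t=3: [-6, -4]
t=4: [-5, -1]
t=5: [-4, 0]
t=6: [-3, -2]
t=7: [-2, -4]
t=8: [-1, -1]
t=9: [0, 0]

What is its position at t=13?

[4, 0]

First: linear, +1 per step → 4 at step 13.
Second: cycles through -1, 0, -2, -4 every 4 steps. Step 13 lands at position 1 of the cycle → 0.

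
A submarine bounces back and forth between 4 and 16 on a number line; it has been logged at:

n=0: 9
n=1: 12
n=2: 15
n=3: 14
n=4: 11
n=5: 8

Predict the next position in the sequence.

5

The value reflects between 4 and 16, moving 3 per step.
  step 6: 8 → 5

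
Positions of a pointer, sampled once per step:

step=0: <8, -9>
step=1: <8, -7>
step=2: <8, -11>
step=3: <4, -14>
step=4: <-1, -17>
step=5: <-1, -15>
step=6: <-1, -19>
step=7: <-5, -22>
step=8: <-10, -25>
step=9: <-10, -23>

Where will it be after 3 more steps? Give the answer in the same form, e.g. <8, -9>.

Differencing gives <+0, +2>, <+0, -4>, <-4, -3>, <-5, -3>, <+0, +2>, <+0, -4>, <-4, -3>, <-5, -3>, <+0, +2>. This is the pattern <+0, +2>, <+0, -4>, <-4, -3>, <-5, -3> repeated.
step 10: apply <+0, -4> → <-10, -27>
step 11: apply <-4, -3> → <-14, -30>
step 12: apply <-5, -3> → <-19, -33>

<-19, -33>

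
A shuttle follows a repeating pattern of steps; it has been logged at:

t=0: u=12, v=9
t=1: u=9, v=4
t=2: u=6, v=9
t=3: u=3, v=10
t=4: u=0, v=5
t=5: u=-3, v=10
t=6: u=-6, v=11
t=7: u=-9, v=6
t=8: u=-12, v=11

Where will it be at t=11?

Differencing gives (-3,-5), (-3,+5), (-3,+1), (-3,-5), (-3,+5), (-3,+1), (-3,-5), (-3,+5). This is the pattern (-3,-5), (-3,+5), (-3,+1) repeated.
step 9: apply (-3,+1) → u=-15, v=12
step 10: apply (-3,-5) → u=-18, v=7
step 11: apply (-3,+5) → u=-21, v=12

u=-21, v=12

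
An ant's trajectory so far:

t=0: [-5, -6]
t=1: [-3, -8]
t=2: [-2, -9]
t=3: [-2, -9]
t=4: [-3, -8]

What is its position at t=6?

Successive displacements: [+2, -2], [+1, -1], [+0, +0], [-1, +1] — each changes by [-1, +1].
step 5: [-3, -8] + [-2, +2] → [-5, -6]
step 6: [-5, -6] + [-3, +3] → [-8, -3]

[-8, -3]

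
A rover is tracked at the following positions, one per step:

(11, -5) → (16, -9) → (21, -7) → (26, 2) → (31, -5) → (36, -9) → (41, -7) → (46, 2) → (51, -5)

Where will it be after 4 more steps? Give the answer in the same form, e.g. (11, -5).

First: linear, +5 per step → 71 at step 12.
Second: cycles through -5, -9, -7, 2 every 4 steps. Step 12 lands at position 0 of the cycle → -5.

(71, -5)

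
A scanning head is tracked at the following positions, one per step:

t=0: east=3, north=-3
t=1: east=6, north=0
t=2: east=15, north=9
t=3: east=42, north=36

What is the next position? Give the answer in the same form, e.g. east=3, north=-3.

east=123, north=117

The jumps are (+3,+3), (+9,+9), (+27,+27) — a geometric progression with ratio 3.
step 4: east=42, north=36 + (+81,+81) → east=123, north=117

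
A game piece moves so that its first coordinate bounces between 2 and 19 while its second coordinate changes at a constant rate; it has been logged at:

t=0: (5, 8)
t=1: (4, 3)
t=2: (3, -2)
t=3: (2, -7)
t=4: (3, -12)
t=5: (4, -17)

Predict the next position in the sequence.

(5, -22)

The first coordinate travels 1 per step and bounces off the walls at 2 and 19.
  step 6: 4 → 5
The second coordinate changes by -5 each step: at step 6 it is -22.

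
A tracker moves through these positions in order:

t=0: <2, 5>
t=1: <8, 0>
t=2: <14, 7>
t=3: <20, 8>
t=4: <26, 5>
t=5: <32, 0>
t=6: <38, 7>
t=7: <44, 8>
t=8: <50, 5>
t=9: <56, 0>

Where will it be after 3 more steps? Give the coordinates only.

First: linear, +6 per step → 74 at step 12.
Second: cycles through 5, 0, 7, 8 every 4 steps. Step 12 lands at position 0 of the cycle → 5.

<74, 5>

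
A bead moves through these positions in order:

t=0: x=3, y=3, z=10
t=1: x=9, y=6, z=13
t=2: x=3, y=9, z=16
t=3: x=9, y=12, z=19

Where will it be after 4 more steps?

X: cycles through 3, 9 every 2 steps. Step 7 lands at position 1 of the cycle → 9.
Y: linear, +3 per step → 24 at step 7.
Z: linear, +3 per step → 31 at step 7.

x=9, y=24, z=31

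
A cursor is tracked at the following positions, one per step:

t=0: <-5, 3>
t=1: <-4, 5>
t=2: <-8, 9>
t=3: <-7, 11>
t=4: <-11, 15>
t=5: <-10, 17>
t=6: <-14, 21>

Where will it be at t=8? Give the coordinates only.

Differencing gives <+1, +2>, <-4, +4>, <+1, +2>, <-4, +4>, <+1, +2>, <-4, +4>. This is the pattern <+1, +2>, <-4, +4> repeated.
step 7: apply <+1, +2> → <-13, 23>
step 8: apply <-4, +4> → <-17, 27>

<-17, 27>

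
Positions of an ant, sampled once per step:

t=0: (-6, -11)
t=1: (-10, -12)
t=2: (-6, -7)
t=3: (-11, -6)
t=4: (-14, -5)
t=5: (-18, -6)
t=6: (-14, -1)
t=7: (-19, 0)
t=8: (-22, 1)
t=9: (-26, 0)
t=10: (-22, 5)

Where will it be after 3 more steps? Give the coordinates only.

(-34, 6)

Differencing gives (-4, -1), (+4, +5), (-5, +1), (-3, +1), (-4, -1), (+4, +5), (-5, +1), (-3, +1), (-4, -1), (+4, +5). This is the pattern (-4, -1), (+4, +5), (-5, +1), (-3, +1) repeated.
step 11: apply (-5, +1) → (-27, 6)
step 12: apply (-3, +1) → (-30, 7)
step 13: apply (-4, -1) → (-34, 6)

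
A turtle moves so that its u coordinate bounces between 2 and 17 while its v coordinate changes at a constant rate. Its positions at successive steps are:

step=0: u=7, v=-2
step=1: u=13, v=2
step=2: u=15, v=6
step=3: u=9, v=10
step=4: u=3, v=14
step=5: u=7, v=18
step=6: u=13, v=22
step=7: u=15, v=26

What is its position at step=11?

The u coordinate travels 6 per step and bounces off the walls at 2 and 17.
  step 8: 15 → 9
  step 9: 9 → 3
  step 10: 3 → 7
  step 11: 7 → 13
The v coordinate changes by +4 each step: at step 11 it is 42.

u=13, v=42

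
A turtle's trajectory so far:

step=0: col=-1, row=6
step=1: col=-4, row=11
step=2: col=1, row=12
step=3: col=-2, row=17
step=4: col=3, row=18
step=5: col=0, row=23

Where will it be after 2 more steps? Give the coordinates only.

Differencing gives (-3, +5), (+5, +1), (-3, +5), (+5, +1), (-3, +5). This is the pattern (-3, +5), (+5, +1) repeated.
step 6: apply (+5, +1) → col=5, row=24
step 7: apply (-3, +5) → col=2, row=29

col=2, row=29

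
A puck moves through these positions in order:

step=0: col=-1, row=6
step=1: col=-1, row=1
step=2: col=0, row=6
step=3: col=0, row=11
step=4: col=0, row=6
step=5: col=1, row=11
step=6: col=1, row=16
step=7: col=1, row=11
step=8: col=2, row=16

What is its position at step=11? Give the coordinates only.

col=3, row=21

Differencing gives (+0, -5), (+1, +5), (+0, +5), (+0, -5), (+1, +5), (+0, +5), (+0, -5), (+1, +5). This is the pattern (+0, -5), (+1, +5), (+0, +5) repeated.
step 9: apply (+0, +5) → col=2, row=21
step 10: apply (+0, -5) → col=2, row=16
step 11: apply (+1, +5) → col=3, row=21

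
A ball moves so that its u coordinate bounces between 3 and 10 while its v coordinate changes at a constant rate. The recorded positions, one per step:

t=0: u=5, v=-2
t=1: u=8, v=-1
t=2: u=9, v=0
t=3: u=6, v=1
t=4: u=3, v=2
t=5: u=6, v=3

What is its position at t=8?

u=5, v=6

The u coordinate travels 3 per step and bounces off the walls at 3 and 10.
  step 6: 6 → 9
  step 7: 9 → 8
  step 8: 8 → 5
The v coordinate changes by +1 each step: at step 8 it is 6.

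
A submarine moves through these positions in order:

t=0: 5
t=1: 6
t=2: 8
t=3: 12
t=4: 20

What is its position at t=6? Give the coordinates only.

Consecutive displacements +1, +2, +4, +8 scale by a factor of 2 each step.
step 5: 20 + 16 → 36
step 6: 36 + 32 → 68

68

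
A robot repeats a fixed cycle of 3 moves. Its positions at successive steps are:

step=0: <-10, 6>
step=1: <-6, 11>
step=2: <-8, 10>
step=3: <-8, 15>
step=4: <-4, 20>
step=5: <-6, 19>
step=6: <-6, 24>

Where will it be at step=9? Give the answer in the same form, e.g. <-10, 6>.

The moves between consecutive positions are <+4, +5>, <-2, -1>, <+0, +5>, <+4, +5>, <-2, -1>, <+0, +5>; they repeat the 3-cycle [<+4, +5>, <-2, -1>, <+0, +5>].
step 7: apply <+4, +5> → <-2, 29>
step 8: apply <-2, -1> → <-4, 28>
step 9: apply <+0, +5> → <-4, 33>

<-4, 33>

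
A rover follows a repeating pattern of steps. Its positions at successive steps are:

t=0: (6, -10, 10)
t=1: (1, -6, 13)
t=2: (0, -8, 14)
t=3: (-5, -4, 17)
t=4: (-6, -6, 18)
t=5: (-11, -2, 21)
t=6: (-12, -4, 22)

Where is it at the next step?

Differencing gives (-5, +4, +3), (-1, -2, +1), (-5, +4, +3), (-1, -2, +1), (-5, +4, +3), (-1, -2, +1). This is the pattern (-5, +4, +3), (-1, -2, +1) repeated.
step 7: apply (-5, +4, +3) → (-17, 0, 25)

(-17, 0, 25)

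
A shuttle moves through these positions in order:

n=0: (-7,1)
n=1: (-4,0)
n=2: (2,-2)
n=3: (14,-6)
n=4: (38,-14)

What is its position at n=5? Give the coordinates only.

(86,-30)

Step-to-step displacements: (+3,-1), (+6,-2), (+12,-4), (+24,-8); each is 2× the previous.
step 5: (38,-14) + (+48,-16) → (86,-30)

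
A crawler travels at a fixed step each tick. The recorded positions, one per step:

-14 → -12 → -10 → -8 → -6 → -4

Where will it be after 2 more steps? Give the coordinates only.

0

The position changes by +2 every step.
step 6: -4 + 2 → -2
step 7: -2 + 2 → 0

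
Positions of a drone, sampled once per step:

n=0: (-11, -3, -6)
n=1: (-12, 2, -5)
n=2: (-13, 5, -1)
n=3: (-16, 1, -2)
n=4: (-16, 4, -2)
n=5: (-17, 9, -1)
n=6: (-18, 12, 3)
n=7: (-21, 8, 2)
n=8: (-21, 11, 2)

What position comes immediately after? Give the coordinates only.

Step-to-step displacements: (-1, +5, +1), (-1, +3, +4), (-3, -4, -1), (+0, +3, +0), (-1, +5, +1), (-1, +3, +4), (-3, -4, -1), (+0, +3, +0) — a repeating cycle of length 4.
step 9: apply (-1, +5, +1) → (-22, 16, 3)

(-22, 16, 3)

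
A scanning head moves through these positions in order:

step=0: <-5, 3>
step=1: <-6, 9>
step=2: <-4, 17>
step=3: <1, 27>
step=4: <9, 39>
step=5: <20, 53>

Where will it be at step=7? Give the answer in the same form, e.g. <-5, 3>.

<51, 87>

Successive displacements: <-1, +6>, <+2, +8>, <+5, +10>, <+8, +12>, <+11, +14> — each changes by <+3, +2>.
step 6: <20, 53> + <+14, +16> → <34, 69>
step 7: <34, 69> + <+17, +18> → <51, 87>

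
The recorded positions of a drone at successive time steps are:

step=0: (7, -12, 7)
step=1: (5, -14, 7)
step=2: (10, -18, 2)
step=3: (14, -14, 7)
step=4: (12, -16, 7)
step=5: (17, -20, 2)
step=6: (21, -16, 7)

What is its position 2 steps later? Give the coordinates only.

The moves between consecutive positions are (-2, -2, +0), (+5, -4, -5), (+4, +4, +5), (-2, -2, +0), (+5, -4, -5), (+4, +4, +5); they repeat the 3-cycle [(-2, -2, +0), (+5, -4, -5), (+4, +4, +5)].
step 7: apply (-2, -2, +0) → (19, -18, 7)
step 8: apply (+5, -4, -5) → (24, -22, 2)

(24, -22, 2)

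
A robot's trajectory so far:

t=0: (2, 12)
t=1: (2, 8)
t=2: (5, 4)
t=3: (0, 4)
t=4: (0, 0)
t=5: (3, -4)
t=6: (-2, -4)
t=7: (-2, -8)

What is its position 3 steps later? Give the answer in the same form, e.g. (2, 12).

The moves between consecutive positions are (+0, -4), (+3, -4), (-5, +0), (+0, -4), (+3, -4), (-5, +0), (+0, -4); they repeat the 3-cycle [(+0, -4), (+3, -4), (-5, +0)].
step 8: apply (+3, -4) → (1, -12)
step 9: apply (-5, +0) → (-4, -12)
step 10: apply (+0, -4) → (-4, -16)

(-4, -16)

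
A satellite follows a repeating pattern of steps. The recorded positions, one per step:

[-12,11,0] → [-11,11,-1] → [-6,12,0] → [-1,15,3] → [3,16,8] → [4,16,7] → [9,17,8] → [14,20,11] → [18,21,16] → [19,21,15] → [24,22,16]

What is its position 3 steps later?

Differencing gives [+1,+0,-1], [+5,+1,+1], [+5,+3,+3], [+4,+1,+5], [+1,+0,-1], [+5,+1,+1], [+5,+3,+3], [+4,+1,+5], [+1,+0,-1], [+5,+1,+1]. This is the pattern [+1,+0,-1], [+5,+1,+1], [+5,+3,+3], [+4,+1,+5] repeated.
step 11: apply [+5,+3,+3] → [29,25,19]
step 12: apply [+4,+1,+5] → [33,26,24]
step 13: apply [+1,+0,-1] → [34,26,23]

[34,26,23]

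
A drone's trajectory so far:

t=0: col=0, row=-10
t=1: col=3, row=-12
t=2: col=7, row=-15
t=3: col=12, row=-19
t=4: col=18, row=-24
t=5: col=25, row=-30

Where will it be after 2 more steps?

First differences are (+3,-2), (+4,-3), (+5,-4), (+6,-5), (+7,-6); their common second difference is (+1,-1) (constant acceleration).
step 6: col=25, row=-30 + (+8,-7) → col=33, row=-37
step 7: col=33, row=-37 + (+9,-8) → col=42, row=-45

col=42, row=-45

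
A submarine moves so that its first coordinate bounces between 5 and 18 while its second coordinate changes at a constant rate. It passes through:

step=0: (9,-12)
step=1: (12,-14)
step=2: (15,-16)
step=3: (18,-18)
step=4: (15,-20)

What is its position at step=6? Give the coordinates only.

The first coordinate travels 3 per step and bounces off the walls at 5 and 18.
  step 5: 15 → 12
  step 6: 12 → 9
The second coordinate changes by -2 each step: at step 6 it is -24.

(9,-24)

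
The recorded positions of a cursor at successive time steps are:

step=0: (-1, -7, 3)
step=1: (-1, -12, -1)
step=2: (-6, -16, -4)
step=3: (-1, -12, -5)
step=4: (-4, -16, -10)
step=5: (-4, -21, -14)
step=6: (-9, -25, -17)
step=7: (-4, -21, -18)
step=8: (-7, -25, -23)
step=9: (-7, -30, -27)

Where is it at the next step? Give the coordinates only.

(-12, -34, -30)

Step-to-step displacements: (+0, -5, -4), (-5, -4, -3), (+5, +4, -1), (-3, -4, -5), (+0, -5, -4), (-5, -4, -3), (+5, +4, -1), (-3, -4, -5), (+0, -5, -4) — a repeating cycle of length 4.
step 10: apply (-5, -4, -3) → (-12, -34, -30)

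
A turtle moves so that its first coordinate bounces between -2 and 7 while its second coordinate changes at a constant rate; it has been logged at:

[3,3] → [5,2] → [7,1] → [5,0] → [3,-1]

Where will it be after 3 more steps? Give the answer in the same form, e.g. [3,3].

The first coordinate reflects between -2 and 7, moving 2 per step.
  step 5: 3 → 1
  step 6: 1 → -1
  step 7: -1 → -1
The second coordinate changes by -1 each step: at step 7 it is -4.

[-1,-4]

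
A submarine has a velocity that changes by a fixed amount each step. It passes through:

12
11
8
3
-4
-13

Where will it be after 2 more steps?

Successive displacements: -1, -3, -5, -7, -9 — each changes by -2.
step 6: -13 − 11 → -24
step 7: -24 − 13 → -37

-37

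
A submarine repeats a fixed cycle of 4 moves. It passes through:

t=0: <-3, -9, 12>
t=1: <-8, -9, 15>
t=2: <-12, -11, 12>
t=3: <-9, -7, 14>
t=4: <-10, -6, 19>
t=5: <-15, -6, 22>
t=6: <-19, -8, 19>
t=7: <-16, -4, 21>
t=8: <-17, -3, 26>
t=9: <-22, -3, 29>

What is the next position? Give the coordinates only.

<-26, -5, 26>

Differencing gives <-5, +0, +3>, <-4, -2, -3>, <+3, +4, +2>, <-1, +1, +5>, <-5, +0, +3>, <-4, -2, -3>, <+3, +4, +2>, <-1, +1, +5>, <-5, +0, +3>. This is the pattern <-5, +0, +3>, <-4, -2, -3>, <+3, +4, +2>, <-1, +1, +5> repeated.
step 10: apply <-4, -2, -3> → <-26, -5, 26>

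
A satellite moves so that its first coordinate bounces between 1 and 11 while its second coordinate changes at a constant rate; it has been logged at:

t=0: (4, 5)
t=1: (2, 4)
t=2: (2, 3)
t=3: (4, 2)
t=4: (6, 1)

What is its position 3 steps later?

The first coordinate reflects between 1 and 11, moving 2 per step.
  step 5: 6 → 8
  step 6: 8 → 10
  step 7: 10 → 10
The second coordinate changes by -1 each step: at step 7 it is -2.

(10, -2)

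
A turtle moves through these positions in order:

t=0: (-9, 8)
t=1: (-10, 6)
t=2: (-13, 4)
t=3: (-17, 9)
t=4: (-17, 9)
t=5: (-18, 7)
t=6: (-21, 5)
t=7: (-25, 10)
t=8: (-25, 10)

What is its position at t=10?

Step-to-step displacements: (-1, -2), (-3, -2), (-4, +5), (+0, +0), (-1, -2), (-3, -2), (-4, +5), (+0, +0) — a repeating cycle of length 4.
step 9: apply (-1, -2) → (-26, 8)
step 10: apply (-3, -2) → (-29, 6)

(-29, 6)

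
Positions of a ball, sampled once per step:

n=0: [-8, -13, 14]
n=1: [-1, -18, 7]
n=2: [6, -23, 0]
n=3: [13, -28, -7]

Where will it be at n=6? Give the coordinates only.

Constant displacement of [+7, -5, -7] per step.
step 4: [13, -28, -7] + [+7, -5, -7] → [20, -33, -14]
step 5: [20, -33, -14] + [+7, -5, -7] → [27, -38, -21]
step 6: [27, -38, -21] + [+7, -5, -7] → [34, -43, -28]

[34, -43, -28]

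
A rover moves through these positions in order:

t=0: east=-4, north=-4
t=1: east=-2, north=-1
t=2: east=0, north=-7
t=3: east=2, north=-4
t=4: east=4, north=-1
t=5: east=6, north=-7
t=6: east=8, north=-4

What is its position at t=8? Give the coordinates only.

east=12, north=-7

East: linear, +2 per step → 12 at step 8.
North: cycles through -4, -1, -7 every 3 steps. Step 8 lands at position 2 of the cycle → -7.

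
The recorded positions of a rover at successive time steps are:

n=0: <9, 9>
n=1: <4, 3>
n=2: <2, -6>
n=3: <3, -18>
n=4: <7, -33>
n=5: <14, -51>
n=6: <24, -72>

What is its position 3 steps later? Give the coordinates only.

<72, -153>

Taking differences between consecutive positions: <-5, -6>, <-2, -9>, <+1, -12>, <+4, -15>, <+7, -18>, <+10, -21>. These grow by <+3, -3> each step.
step 7: <24, -72> + <+13, -24> → <37, -96>
step 8: <37, -96> + <+16, -27> → <53, -123>
step 9: <53, -123> + <+19, -30> → <72, -153>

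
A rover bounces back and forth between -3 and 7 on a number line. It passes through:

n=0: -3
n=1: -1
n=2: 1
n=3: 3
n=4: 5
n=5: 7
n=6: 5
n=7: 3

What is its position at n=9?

The value reflects between -3 and 7, moving 2 per step.
  step 8: 3 → 1
  step 9: 1 → -1

-1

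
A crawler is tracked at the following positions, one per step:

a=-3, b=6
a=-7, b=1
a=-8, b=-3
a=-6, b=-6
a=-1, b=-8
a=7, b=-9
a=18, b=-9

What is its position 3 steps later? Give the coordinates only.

Taking differences between consecutive positions: (-4, -5), (-1, -4), (+2, -3), (+5, -2), (+8, -1), (+11, +0). These grow by (+3, +1) each step.
step 7: a=18, b=-9 + (+14, +1) → a=32, b=-8
step 8: a=32, b=-8 + (+17, +2) → a=49, b=-6
step 9: a=49, b=-6 + (+20, +3) → a=69, b=-3

a=69, b=-3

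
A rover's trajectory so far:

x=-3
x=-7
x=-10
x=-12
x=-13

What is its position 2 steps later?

First differences are -4, -3, -2, -1; their common second difference is +1 (constant acceleration).
step 5: -13 + 0 → x=-13
step 6: -13 + 1 → x=-12

x=-12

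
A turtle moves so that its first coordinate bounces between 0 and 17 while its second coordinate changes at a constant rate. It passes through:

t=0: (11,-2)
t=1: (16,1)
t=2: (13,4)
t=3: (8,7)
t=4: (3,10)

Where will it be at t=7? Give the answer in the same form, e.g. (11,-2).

The first coordinate travels 5 per step and bounces off the walls at 0 and 17.
  step 5: 3 → 2
  step 6: 2 → 7
  step 7: 7 → 12
The second coordinate changes by +3 each step: at step 7 it is 19.

(12,19)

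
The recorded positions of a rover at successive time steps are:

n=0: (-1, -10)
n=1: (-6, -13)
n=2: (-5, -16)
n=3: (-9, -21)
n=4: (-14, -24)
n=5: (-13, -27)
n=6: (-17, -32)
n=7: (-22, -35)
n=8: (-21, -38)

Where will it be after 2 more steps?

The moves between consecutive positions are (-5, -3), (+1, -3), (-4, -5), (-5, -3), (+1, -3), (-4, -5), (-5, -3), (+1, -3); they repeat the 3-cycle [(-5, -3), (+1, -3), (-4, -5)].
step 9: apply (-4, -5) → (-25, -43)
step 10: apply (-5, -3) → (-30, -46)

(-30, -46)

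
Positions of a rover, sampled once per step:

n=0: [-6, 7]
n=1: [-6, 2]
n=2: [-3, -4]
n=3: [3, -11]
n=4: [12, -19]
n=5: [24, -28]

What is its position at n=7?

[57, -49]

First differences are [+0, -5], [+3, -6], [+6, -7], [+9, -8], [+12, -9]; their common second difference is [+3, -1] (constant acceleration).
step 6: [24, -28] + [+15, -10] → [39, -38]
step 7: [39, -38] + [+18, -11] → [57, -49]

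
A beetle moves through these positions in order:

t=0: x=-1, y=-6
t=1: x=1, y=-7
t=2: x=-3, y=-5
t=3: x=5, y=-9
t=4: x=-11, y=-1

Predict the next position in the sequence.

x=21, y=-17

Step-to-step displacements: (+2,-1), (-4,+2), (+8,-4), (-16,+8); each is -2× the previous.
step 5: x=-11, y=-1 + (+32,-16) → x=21, y=-17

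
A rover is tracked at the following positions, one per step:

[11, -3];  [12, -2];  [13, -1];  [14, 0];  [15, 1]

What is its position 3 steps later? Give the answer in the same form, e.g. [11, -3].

The position changes by [+1, +1] every step.
step 5: [15, 1] + [+1, +1] → [16, 2]
step 6: [16, 2] + [+1, +1] → [17, 3]
step 7: [17, 3] + [+1, +1] → [18, 4]

[18, 4]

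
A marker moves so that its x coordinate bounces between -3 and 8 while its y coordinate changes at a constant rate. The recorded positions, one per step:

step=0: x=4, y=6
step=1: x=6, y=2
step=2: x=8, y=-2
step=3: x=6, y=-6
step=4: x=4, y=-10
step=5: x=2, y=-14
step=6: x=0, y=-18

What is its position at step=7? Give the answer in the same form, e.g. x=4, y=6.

x=-2, y=-22

The x coordinate reflects between -3 and 8, moving 2 per step.
  step 7: 0 → -2
The y coordinate changes by -4 each step: at step 7 it is -22.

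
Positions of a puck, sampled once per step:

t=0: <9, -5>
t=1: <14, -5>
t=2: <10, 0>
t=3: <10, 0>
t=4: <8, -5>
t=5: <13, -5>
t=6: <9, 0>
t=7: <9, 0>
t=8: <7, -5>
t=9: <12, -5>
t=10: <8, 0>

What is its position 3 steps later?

<11, -5>

Differencing gives <+5, +0>, <-4, +5>, <+0, +0>, <-2, -5>, <+5, +0>, <-4, +5>, <+0, +0>, <-2, -5>, <+5, +0>, <-4, +5>. This is the pattern <+5, +0>, <-4, +5>, <+0, +0>, <-2, -5> repeated.
step 11: apply <+0, +0> → <8, 0>
step 12: apply <-2, -5> → <6, -5>
step 13: apply <+5, +0> → <11, -5>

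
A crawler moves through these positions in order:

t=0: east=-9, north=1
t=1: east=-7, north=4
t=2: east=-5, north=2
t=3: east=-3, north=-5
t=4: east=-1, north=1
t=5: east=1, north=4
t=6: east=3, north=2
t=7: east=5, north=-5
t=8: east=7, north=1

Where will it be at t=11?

east=13, north=-5

The east coordinate changes by +2 each step, so at step 11 it is -9 + 11·(2) = 13.
The north coordinate repeats the cycle [1, 4, 2, -5] with period 4; step 11 mod 4 = 3, giving -5.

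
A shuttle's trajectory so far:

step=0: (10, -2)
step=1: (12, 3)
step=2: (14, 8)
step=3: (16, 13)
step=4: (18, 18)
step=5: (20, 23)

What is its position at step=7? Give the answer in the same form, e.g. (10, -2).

(24, 33)

Constant displacement of (+2, +5) per step.
step 6: (20, 23) + (+2, +5) → (22, 28)
step 7: (22, 28) + (+2, +5) → (24, 33)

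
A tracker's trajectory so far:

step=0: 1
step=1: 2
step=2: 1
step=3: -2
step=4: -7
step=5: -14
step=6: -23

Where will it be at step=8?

First differences are +1, -1, -3, -5, -7, -9; their common second difference is -2 (constant acceleration).
step 7: -23 − 11 → -34
step 8: -34 − 13 → -47

-47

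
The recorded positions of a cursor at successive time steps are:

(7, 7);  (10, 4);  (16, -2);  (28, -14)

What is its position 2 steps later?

(100, -86)

Step-to-step displacements: (+3, -3), (+6, -6), (+12, -12); each is 2× the previous.
step 4: (28, -14) + (+24, -24) → (52, -38)
step 5: (52, -38) + (+48, -48) → (100, -86)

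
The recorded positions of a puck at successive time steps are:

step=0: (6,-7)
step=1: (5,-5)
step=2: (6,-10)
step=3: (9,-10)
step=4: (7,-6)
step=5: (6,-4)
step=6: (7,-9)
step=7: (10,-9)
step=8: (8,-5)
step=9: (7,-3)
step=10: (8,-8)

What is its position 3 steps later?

The moves between consecutive positions are (-1,+2), (+1,-5), (+3,+0), (-2,+4), (-1,+2), (+1,-5), (+3,+0), (-2,+4), (-1,+2), (+1,-5); they repeat the 4-cycle [(-1,+2), (+1,-5), (+3,+0), (-2,+4)].
step 11: apply (+3,+0) → (11,-8)
step 12: apply (-2,+4) → (9,-4)
step 13: apply (-1,+2) → (8,-2)

(8,-2)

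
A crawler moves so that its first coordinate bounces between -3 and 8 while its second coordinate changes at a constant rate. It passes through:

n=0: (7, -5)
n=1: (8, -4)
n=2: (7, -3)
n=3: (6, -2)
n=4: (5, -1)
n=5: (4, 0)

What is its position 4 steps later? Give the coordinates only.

(0, 4)

The first coordinate travels 1 per step and bounces off the walls at -3 and 8.
  step 6: 4 → 3
  step 7: 3 → 2
  step 8: 2 → 1
  step 9: 1 → 0
The second coordinate changes by +1 each step: at step 9 it is 4.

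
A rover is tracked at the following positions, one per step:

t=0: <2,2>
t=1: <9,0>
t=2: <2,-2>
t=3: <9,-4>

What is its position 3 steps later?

First: cycles through 2, 9 every 2 steps. Step 6 lands at position 0 of the cycle → 2.
Second: linear, -2 per step → -10 at step 6.

<2,-10>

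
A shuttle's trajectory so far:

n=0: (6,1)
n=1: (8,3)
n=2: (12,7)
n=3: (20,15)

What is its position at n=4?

Step-to-step displacements: (+2,+2), (+4,+4), (+8,+8); each is 2× the previous.
step 4: (20,15) + (+16,+16) → (36,31)

(36,31)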